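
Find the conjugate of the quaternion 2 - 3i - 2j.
2 + 3i + 2j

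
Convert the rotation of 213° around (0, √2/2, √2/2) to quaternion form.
-0.284 + 0.678j + 0.678k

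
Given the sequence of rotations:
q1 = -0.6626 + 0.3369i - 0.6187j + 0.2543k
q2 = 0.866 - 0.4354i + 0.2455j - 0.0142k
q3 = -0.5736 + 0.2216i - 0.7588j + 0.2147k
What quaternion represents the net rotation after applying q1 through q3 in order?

q2 · q1 = -0.2716 + 0.6339i - 0.5925j + 0.4163k
q3 · q2 · q1 = -0.5237 - 0.6125i + 0.5898j + 0.0526k
-0.5237 - 0.6125i + 0.5898j + 0.0526k


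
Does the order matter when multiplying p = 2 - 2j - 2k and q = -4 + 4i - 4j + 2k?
Yes: pq = -12 - 4i - 8j + 20k ≠ -12 + 20i + 8j + 4k = qp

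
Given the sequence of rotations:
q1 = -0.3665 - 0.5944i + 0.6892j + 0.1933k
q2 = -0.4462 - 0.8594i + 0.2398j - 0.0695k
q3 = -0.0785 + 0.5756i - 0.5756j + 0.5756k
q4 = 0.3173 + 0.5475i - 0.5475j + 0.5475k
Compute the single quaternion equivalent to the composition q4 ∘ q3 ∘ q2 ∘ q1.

q2 · q1 = -0.4991 + 0.6744i - 0.188j - 0.5105k
q3 · q2 · q1 = -0.1634 + 0.0618i + 0.9841j + 0.0328k
q4 · q3 · q2 · q1 = 0.4352 - 0.6266i + 0.4176j + 0.4936k
0.4352 - 0.6266i + 0.4176j + 0.4936k


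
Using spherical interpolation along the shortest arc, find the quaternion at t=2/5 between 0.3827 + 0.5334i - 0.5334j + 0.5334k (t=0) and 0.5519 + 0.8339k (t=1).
0.4942 + 0.347i - 0.347j + 0.7176k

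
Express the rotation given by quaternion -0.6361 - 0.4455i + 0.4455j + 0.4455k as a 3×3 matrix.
[[0.2061, 0.1698, -0.9637], [-0.9637, 0.2061, -0.1698], [0.1698, 0.9637, 0.2061]]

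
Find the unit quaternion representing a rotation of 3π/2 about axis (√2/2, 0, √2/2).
-0.7071 + 0.5i + 0.5k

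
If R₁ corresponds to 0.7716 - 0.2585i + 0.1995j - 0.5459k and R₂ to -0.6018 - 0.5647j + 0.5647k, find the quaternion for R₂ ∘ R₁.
-0.0434 + 0.3512i - 0.7018j + 0.6183k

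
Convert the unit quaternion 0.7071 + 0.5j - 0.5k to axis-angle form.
axis = (0, √2/2, -√2/2), θ = π/2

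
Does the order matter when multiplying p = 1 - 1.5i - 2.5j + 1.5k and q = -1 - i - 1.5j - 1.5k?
Yes: pq = -4 + 6.5i - 2.75j - 3.25k ≠ -4 - 5.5i + 4.75j - 2.75k = qp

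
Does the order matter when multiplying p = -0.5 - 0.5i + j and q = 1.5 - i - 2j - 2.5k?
Yes: pq = 0.75 - 2.75i + 1.25j + 3.25k ≠ 0.75 + 2.25i + 3.75j - 0.75k = qp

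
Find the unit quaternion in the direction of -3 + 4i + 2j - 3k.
-0.4867 + 0.6489i + 0.3244j - 0.4867k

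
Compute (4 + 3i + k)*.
4 - 3i - k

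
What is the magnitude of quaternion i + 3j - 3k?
√19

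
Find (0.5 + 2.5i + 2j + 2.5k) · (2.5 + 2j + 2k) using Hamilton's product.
-7.75 + 5.25i + j + 12.25k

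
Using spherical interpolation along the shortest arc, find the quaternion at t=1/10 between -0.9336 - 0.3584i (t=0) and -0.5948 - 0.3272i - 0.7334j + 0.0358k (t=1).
-0.9266 - 0.3668i - 0.0825j + 0.004k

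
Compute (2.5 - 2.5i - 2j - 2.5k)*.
2.5 + 2.5i + 2j + 2.5k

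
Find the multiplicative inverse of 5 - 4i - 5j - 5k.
0.0549 + 0.044i + 0.0549j + 0.0549k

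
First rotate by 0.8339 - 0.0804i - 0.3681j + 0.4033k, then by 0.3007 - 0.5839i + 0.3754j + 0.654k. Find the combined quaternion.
0.0782 - 0.119i + 0.3853j + 0.9118k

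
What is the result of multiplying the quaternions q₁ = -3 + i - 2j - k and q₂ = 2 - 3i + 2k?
-1 + 7i - 3j - 14k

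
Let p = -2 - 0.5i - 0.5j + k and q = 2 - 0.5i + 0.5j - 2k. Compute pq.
-2 + 0.5i - 3.5j + 5.5k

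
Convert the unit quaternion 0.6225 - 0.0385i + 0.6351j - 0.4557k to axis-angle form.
axis = (-0.0492, 0.8115, -0.5823), θ = 103°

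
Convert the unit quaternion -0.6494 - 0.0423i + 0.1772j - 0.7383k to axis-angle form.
axis = (-0.0556, 0.233, -0.9709), θ = 261°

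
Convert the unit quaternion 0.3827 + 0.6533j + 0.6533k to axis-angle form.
axis = (0, √2/2, √2/2), θ = 3π/4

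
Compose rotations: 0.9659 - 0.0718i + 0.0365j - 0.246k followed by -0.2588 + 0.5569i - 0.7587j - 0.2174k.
-0.2358 + 0.7511i - 0.5897j - 0.1805k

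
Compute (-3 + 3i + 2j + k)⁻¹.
-0.1304 - 0.1304i - 0.087j - 0.0435k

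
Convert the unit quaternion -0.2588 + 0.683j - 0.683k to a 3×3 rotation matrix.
[[-0.866, -0.3535, -0.3535], [0.3535, 0.067, -0.933], [0.3535, -0.933, 0.067]]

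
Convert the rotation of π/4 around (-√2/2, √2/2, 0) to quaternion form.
0.9239 - 0.2706i + 0.2706j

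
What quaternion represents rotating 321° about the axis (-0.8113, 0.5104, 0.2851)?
-0.9426 - 0.2708i + 0.1704j + 0.0952k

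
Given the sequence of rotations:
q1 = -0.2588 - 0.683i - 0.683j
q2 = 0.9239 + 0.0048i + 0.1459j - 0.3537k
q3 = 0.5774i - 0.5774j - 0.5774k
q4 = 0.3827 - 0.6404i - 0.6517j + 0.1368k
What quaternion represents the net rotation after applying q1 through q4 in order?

q2 · q1 = -0.1362 - 0.8738i - 0.4272j + 0.1879k
q3 · q2 · q1 = 0.3664 - 0.4338i + 0.4747j - 0.6726k
q4 · q3 · q2 · q1 = 0.2638 - 0.0273i - 0.5472j - 0.794k
0.2638 - 0.0273i - 0.5472j - 0.794k


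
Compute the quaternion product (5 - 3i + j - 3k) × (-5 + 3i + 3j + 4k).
-7 + 43i + 13j + 23k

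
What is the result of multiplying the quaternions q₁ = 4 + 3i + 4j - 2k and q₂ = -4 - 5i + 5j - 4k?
-29 - 38i + 26j + 27k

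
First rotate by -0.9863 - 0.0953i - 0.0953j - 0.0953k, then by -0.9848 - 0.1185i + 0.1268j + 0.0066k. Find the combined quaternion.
0.9727 + 0.1993i - 0.0431j + 0.1107k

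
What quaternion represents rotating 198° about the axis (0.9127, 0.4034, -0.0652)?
-0.1564 + 0.9015i + 0.3984j - 0.0644k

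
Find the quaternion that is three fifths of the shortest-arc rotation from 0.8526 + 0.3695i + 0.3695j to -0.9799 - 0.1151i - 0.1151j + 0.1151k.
0.9471 + 0.2215i + 0.2215j - 0.0703k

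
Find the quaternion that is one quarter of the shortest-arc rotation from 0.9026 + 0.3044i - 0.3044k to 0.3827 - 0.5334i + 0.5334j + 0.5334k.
0.9733 + 0.0778i + 0.2016j - 0.0778k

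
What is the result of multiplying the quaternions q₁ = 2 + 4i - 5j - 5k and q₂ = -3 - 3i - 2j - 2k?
-14 - 18i + 34j - 12k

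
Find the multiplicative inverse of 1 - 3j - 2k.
0.0714 + 0.2143j + 0.1429k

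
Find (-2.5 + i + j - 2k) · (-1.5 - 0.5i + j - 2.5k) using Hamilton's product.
-1.75 - 0.75i - 0.5j + 10.75k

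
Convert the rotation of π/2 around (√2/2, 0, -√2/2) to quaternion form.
0.7071 + 0.5i - 0.5k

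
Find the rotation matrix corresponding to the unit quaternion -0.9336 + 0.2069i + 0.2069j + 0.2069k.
[[0.8288, 0.4719, -0.3007], [-0.3007, 0.8288, 0.4719], [0.4719, -0.3007, 0.8288]]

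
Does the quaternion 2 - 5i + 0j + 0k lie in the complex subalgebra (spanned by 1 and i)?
Yes. The quaternion 2 - 5i has j- and k-coefficients y = z = 0, so it lies in the complex subalgebra spanned by 1 and i.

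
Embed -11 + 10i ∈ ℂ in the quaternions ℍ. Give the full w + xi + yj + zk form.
-11 + 10i + 0j + 0k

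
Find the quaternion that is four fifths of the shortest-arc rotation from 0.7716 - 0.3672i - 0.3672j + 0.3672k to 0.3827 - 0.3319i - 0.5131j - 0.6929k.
0.5349 - 0.3865i - 0.546j - 0.5161k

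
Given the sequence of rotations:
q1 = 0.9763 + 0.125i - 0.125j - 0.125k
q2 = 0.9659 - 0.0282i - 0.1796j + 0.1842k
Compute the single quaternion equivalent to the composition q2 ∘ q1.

q2 · q1 = 0.9471 + 0.1387i - 0.2766j + 0.0851k
0.9471 + 0.1387i - 0.2766j + 0.0851k


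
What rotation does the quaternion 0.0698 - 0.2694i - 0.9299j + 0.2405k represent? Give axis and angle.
axis = (-0.2701, -0.9322, 0.2411), θ = 172°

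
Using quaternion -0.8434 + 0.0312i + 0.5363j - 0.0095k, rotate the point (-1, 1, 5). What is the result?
(-4.933, 1.161, 1.147)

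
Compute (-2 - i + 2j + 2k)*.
-2 + i - 2j - 2k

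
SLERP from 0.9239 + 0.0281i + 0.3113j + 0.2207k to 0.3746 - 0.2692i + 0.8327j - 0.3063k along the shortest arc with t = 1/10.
0.9054 - 0.0059i + 0.3893j + 0.1691k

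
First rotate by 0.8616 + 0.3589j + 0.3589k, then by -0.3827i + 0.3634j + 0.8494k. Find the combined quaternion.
-0.4353 - 0.5042i + 0.4505j + 0.5945k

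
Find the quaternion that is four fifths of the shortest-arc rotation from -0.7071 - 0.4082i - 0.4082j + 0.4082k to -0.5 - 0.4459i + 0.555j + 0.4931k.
-0.5974 - 0.4796i + 0.3779j + 0.52k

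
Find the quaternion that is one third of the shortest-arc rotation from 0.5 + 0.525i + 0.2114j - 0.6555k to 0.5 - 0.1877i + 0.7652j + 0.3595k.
0.6602 + 0.3519i + 0.5443j - 0.3795k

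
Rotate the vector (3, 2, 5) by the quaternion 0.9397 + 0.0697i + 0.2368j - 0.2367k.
(5.343, -0.695, 2.994)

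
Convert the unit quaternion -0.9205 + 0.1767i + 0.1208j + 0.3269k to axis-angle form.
axis = (0.4522, 0.3092, 0.8366), θ = 314°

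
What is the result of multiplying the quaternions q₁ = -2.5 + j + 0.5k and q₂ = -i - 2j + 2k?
1 + 5.5i + 4.5j - 4k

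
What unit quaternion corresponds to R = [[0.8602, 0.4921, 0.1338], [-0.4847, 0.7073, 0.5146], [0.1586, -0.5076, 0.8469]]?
0.9239 - 0.2766i - 0.0067j - 0.2643k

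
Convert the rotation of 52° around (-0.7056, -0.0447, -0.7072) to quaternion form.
0.8988 - 0.3093i - 0.0196j - 0.31k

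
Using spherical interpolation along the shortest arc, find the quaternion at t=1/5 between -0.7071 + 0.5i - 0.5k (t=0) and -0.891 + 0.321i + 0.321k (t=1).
-0.7974 + 0.4935i - 0.3472k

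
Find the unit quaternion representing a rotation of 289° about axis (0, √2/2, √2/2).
-0.8141 + 0.4106j + 0.4106k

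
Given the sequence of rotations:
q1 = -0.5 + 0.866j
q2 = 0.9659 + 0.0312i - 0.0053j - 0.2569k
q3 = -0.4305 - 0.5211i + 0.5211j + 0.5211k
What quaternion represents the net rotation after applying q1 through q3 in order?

q2 · q1 = -0.4784 + 0.2069i + 0.8391j + 0.1555k
q3 · q2 · q1 = -0.2045 - 0.196i - 0.4217j - 0.8613k
-0.2045 - 0.196i - 0.4217j - 0.8613k


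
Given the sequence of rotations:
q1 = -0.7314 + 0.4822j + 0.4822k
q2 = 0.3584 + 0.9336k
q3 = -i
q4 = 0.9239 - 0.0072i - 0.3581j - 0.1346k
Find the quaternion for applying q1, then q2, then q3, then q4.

q2 · q1 = -0.7123 - 0.4502i + 0.1728j - 0.51k
q3 · q2 · q1 = -0.4502 + 0.7123i - 0.51j - 0.1728k
q4 · q3 · q2 · q1 = -0.6167 + 0.6546i - 0.4071j + 0.1597k
-0.6167 + 0.6546i - 0.4071j + 0.1597k


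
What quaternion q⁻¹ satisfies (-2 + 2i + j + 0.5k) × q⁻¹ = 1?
-0.2162 - 0.2162i - 0.1081j - 0.0541k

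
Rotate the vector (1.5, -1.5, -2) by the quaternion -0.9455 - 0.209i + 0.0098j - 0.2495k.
(1.855, 0.32, -2.226)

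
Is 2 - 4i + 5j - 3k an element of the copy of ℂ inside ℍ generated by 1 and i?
No. The quaternion 2 - 4i + 5j - 3k has j-coefficient y = 5 and k-coefficient z = -3, not both zero, so it does not lie in the complex subalgebra spanned by 1 and i.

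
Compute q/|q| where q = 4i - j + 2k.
0.8729i - 0.2182j + 0.4364k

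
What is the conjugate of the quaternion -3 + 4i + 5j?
-3 - 4i - 5j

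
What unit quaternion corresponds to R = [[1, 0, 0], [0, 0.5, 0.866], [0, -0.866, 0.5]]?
0.866 - 0.5i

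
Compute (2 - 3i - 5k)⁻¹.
0.0526 + 0.0789i + 0.1316k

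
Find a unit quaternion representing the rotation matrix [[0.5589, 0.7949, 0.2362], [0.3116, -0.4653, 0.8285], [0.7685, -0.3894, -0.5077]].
-0.3827 + 0.7956i + 0.3477j + 0.3157k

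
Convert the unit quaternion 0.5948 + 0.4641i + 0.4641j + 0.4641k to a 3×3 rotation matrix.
[[0.1384, -0.1213, 0.9829], [0.9829, 0.1384, -0.1213], [-0.1213, 0.9829, 0.1384]]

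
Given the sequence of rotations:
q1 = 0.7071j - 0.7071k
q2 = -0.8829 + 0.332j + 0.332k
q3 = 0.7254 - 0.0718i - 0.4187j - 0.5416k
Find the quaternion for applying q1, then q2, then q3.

q2 · q1 = -0.4695i - 0.6243j + 0.6243k
q3 · q2 · q1 = 0.043 - 0.9401i - 0.1538j + 0.3011k
0.043 - 0.9401i - 0.1538j + 0.3011k


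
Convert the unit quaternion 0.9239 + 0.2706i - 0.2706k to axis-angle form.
axis = (√2/2, 0, -√2/2), θ = π/4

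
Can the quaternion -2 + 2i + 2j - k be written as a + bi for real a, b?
No. The quaternion -2 + 2i + 2j - k has j-coefficient y = 2 and k-coefficient z = -1, not both zero, so it does not lie in the complex subalgebra spanned by 1 and i.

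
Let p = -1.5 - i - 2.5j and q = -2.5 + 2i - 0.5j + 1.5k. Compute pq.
4.5 - 4.25i + 8.5j + 3.25k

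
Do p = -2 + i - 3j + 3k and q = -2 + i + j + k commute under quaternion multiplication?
No: pq = 3 - 10i + 6j - 4k ≠ 3 + 2i + 2j - 12k = qp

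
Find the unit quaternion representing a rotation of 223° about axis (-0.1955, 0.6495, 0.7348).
-0.3665 - 0.1819i + 0.6043j + 0.6837k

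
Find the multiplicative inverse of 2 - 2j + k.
0.2222 + 0.2222j - 0.1111k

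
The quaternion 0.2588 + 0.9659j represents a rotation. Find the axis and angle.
axis = (0, 1, 0), θ = 5π/6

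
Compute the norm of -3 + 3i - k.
√19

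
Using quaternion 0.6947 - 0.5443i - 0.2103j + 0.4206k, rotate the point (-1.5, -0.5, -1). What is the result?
(0.091, -1.826, 0.396)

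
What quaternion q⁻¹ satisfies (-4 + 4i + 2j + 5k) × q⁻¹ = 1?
-0.0656 - 0.0656i - 0.0328j - 0.082k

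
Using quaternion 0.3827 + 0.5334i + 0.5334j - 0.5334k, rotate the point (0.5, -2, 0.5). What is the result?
(-2.104, -0.132, -0.236)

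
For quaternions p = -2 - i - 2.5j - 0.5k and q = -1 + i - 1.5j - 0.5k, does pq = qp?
No: pq = -1 - 0.5i + 4.5j + 5.5k ≠ -1 - 1.5i + 6.5j - 2.5k = qp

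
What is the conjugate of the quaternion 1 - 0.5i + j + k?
1 + 0.5i - j - k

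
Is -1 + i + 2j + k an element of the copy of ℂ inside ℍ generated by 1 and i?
No. The quaternion -1 + i + 2j + k has j-coefficient y = 2 and k-coefficient z = 1, not both zero, so it does not lie in the complex subalgebra spanned by 1 and i.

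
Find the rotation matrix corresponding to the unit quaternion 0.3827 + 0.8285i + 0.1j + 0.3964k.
[[0.6657, -0.1377, 0.7334], [0.4691, -0.6871, -0.5549], [0.5803, 0.7134, -0.3928]]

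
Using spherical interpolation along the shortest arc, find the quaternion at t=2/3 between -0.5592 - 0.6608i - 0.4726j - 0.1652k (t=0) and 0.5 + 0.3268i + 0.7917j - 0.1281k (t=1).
-0.5385 - 0.4551i - 0.7085j + 0.0302k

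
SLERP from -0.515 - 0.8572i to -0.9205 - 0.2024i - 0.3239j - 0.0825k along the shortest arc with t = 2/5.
-0.746 - 0.649i - 0.1444j - 0.0368k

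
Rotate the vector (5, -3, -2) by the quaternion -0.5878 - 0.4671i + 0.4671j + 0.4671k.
(2.269, -5.084, -2.647)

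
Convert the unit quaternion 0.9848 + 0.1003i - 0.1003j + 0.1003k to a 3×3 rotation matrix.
[[0.9598, -0.2177, -0.1774], [0.1774, 0.9598, -0.2177], [0.2177, 0.1774, 0.9598]]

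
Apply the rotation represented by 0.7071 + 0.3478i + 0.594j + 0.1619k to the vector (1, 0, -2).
(-1.663, 1.241, -0.832)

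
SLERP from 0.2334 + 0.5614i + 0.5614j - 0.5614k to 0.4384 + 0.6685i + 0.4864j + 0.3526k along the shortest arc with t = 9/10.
0.4352 + 0.6879i + 0.5186j + 0.2616k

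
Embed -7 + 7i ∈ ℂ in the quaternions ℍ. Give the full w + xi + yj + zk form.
-7 + 7i + 0j + 0k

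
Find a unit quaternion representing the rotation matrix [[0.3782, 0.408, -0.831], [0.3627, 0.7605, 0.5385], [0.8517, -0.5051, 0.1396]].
0.7547 - 0.3457i - 0.5574j - 0.015k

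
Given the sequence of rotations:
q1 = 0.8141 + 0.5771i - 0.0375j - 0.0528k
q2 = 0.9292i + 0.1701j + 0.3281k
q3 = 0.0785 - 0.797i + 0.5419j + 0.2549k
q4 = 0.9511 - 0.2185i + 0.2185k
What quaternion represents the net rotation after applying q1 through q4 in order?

q2 · q1 = -0.5125 + 0.7598i + 0.3769j + 0.1341k
q3 · q2 · q1 = 0.3269 + 0.4447i + 0.0524j - 0.8322k
q4 · q3 · q2 · q1 = 0.5899 + 0.3401i - 0.0348j - 0.7315k
0.5899 + 0.3401i - 0.0348j - 0.7315k


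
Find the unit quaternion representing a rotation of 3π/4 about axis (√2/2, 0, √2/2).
0.3827 + 0.6533i + 0.6533k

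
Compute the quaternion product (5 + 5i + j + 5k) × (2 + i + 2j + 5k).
-22 + 10i - 8j + 44k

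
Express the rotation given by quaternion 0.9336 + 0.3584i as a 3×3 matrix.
[[1, 0, 0], [0, 0.7431, -0.6692], [0, 0.6692, 0.7431]]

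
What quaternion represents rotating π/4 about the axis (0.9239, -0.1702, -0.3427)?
0.9239 + 0.3536i - 0.0651j - 0.1311k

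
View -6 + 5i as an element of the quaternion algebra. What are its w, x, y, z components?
-6 + 5i + 0j + 0k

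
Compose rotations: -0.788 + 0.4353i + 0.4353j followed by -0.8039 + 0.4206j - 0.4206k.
0.4504 - 0.1669i - 0.8645j + 0.1483k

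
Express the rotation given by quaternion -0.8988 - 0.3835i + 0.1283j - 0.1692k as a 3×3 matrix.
[[0.9098, -0.4026, -0.1009], [0.2057, 0.6486, -0.7328], [0.3604, 0.646, 0.6729]]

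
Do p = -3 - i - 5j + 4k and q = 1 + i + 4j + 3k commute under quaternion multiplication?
No: pq = 6 - 35i - 10j - 4k ≠ 6 + 27i - 24j - 6k = qp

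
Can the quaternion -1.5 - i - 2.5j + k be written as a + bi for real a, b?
No. The quaternion -1.5 - i - 2.5j + k has j-coefficient y = -2.5 and k-coefficient z = 1, not both zero, so it does not lie in the complex subalgebra spanned by 1 and i.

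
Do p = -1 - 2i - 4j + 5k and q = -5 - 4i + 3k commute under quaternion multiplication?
No: pq = -18 + 2i + 6j - 44k ≠ -18 + 26i + 34j - 12k = qp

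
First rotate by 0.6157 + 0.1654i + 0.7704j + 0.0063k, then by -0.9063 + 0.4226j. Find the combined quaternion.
-0.8836 - 0.1472i - 0.438j - 0.0756k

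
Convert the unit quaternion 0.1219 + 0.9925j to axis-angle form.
axis = (0, 1, 0), θ = 166°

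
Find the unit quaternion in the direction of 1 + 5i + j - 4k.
0.1525 + 0.7625i + 0.1525j - 0.61k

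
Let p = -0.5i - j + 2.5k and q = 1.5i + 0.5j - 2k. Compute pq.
6.25 + 0.75i + 2.75j + 1.25k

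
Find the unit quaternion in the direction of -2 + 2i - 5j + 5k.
-0.2626 + 0.2626i - 0.6565j + 0.6565k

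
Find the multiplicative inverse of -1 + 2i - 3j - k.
-0.0667 - 0.1333i + 0.2j + 0.0667k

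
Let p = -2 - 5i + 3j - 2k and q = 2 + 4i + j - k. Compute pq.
11 - 19i - 9j - 19k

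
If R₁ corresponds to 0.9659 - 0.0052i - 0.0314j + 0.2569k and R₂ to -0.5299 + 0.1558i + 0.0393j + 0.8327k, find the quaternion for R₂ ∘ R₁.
-0.7237 + 0.1895i + 0.0102j + 0.6635k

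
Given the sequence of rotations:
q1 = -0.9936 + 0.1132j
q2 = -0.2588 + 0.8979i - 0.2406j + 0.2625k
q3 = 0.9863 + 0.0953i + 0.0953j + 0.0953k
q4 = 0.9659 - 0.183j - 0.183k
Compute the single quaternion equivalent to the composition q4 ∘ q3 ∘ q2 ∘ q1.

q2 · q1 = 0.2844 - 0.9219i + 0.2098j - 0.1592k
q3 · q2 · q1 = 0.3635 - 0.9173i + 0.1613j - 0.0221k
q4 · q3 · q2 · q1 = 0.3766 - 0.8525i + 0.2571j - 0.2557k
0.3766 - 0.8525i + 0.2571j - 0.2557k


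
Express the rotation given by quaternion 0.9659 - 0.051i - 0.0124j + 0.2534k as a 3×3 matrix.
[[0.8713, -0.4883, -0.0498], [0.4908, 0.8664, 0.0922], [-0.0019, -0.1048, 0.9945]]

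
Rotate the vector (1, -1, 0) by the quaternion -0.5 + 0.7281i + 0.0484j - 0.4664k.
(0.956, 1.032, 0.142)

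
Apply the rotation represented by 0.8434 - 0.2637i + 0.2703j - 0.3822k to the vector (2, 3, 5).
(5.917, 1.323, 1.111)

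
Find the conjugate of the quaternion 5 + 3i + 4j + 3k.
5 - 3i - 4j - 3k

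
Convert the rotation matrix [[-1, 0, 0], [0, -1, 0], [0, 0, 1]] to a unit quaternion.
k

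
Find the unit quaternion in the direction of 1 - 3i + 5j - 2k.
0.1601 - 0.4804i + 0.8006j - 0.3203k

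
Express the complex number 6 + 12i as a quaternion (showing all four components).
6 + 12i + 0j + 0k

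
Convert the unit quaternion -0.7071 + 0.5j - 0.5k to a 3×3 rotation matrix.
[[0, -0.7071, -0.7071], [0.7071, 0.5, -0.5], [0.7071, -0.5, 0.5]]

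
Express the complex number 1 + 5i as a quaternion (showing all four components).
1 + 5i + 0j + 0k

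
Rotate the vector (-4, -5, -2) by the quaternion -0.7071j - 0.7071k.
(4, -2, -5)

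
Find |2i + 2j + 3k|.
√17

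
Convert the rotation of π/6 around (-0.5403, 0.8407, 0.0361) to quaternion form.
0.9659 - 0.1398i + 0.2176j + 0.0093k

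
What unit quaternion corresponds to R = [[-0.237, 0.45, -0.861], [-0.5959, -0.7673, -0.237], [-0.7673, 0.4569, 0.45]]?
-0.3338 - 0.5197i + 0.0702j + 0.7833k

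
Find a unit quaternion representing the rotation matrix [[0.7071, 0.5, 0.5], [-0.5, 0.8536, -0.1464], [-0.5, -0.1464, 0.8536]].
0.9239 + 0.2706j - 0.2706k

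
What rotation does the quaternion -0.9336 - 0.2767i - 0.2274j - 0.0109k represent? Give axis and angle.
axis = (-0.7722, -0.6346, -0.0304), θ = 318°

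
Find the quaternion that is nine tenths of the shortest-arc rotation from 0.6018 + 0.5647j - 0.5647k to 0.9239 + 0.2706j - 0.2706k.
0.9022 + 0.305j - 0.305k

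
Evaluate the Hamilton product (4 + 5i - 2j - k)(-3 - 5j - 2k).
-24 - 16i - 4j - 30k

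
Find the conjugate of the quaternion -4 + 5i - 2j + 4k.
-4 - 5i + 2j - 4k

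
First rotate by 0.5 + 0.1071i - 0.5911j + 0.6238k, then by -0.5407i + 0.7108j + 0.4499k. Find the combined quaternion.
0.1974 + 0.439i + 0.7409j + 0.4684k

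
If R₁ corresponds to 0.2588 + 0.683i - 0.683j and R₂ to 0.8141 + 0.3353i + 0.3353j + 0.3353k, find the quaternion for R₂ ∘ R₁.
0.2107 + 0.8718i - 0.2402j - 0.3712k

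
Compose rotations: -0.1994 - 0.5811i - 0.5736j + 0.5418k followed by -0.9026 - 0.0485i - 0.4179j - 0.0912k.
-0.0385 + 0.2554i + 0.6803j - 0.6859k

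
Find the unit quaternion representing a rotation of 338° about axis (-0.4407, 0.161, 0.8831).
-0.9816 - 0.0841i + 0.0307j + 0.1685k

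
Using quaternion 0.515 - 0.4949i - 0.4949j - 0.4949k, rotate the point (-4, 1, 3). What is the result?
(0.859, 3.099, -3.957)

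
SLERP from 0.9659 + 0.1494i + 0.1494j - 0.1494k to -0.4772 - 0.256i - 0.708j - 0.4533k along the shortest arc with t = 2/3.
0.727 + 0.2464i + 0.5788j + 0.2752k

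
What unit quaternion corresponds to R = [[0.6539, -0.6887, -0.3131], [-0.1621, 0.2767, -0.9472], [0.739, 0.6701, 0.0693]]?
0.7071 + 0.5718i - 0.372j + 0.1862k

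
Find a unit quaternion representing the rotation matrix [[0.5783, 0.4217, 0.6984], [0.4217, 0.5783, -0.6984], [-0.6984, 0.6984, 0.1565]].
0.7604 + 0.4592i + 0.4592j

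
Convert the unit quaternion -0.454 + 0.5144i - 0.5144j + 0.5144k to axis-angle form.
axis = (√3/3, -√3/3, √3/3), θ = 234°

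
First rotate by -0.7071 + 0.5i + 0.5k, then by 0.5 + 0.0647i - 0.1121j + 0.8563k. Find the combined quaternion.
-0.8141 + 0.1482i + 0.4751j - 0.2994k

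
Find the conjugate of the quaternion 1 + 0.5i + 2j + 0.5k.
1 - 0.5i - 2j - 0.5k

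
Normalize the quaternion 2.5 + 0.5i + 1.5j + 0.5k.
0.8333 + 0.1667i + 0.5j + 0.1667k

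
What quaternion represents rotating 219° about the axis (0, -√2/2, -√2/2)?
-0.3338 - 0.6665j - 0.6665k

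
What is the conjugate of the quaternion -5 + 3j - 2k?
-5 - 3j + 2k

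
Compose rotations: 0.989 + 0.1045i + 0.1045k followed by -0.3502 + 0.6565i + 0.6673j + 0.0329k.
-0.4184 + 0.6824i + 0.5948j - 0.0738k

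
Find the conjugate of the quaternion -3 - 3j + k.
-3 + 3j - k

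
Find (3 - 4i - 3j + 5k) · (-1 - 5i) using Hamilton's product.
-23 - 11i - 22j - 20k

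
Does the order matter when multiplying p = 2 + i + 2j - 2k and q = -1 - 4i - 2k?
Yes: pq = -2 - 13i + 8j + 6k ≠ -2 - 5i - 12j - 10k = qp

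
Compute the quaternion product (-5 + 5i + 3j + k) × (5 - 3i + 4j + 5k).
-27 + 51i - 33j + 9k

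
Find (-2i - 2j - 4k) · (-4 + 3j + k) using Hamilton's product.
10 + 18i + 10j + 10k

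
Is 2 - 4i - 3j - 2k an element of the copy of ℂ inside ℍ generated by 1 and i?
No. The quaternion 2 - 4i - 3j - 2k has j-coefficient y = -3 and k-coefficient z = -2, not both zero, so it does not lie in the complex subalgebra spanned by 1 and i.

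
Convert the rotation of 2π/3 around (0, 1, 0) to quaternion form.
0.5 + 0.866j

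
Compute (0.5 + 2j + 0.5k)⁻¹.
0.1111 - 0.4444j - 0.1111k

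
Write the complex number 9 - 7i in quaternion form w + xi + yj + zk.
9 - 7i + 0j + 0k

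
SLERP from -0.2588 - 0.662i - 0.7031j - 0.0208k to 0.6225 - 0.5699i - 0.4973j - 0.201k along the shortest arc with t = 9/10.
0.5477 - 0.6068i - 0.5442j - 0.1891k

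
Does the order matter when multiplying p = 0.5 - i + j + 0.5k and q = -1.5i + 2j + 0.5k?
Yes: pq = -3.75 - 1.25i + 0.75j - 0.25k ≠ -3.75 - 0.25i + 1.25j + 0.75k = qp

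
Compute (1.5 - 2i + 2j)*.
1.5 + 2i - 2j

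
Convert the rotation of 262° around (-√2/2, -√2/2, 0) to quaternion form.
-0.6561 - 0.5337i - 0.5337j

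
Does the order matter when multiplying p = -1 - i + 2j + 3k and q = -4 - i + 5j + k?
Yes: pq = -10 - 8i - 15j - 16k ≠ -10 + 18i - 11j - 10k = qp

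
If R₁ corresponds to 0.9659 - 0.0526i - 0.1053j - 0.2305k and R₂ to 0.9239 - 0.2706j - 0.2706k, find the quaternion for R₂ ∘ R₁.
0.8015 - 0.0147i - 0.3444j - 0.4886k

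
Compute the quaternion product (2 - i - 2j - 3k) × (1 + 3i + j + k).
10 + 6i - 8j + 4k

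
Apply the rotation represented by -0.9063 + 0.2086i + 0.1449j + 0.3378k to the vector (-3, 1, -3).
(-1.151, 0.912, -4.104)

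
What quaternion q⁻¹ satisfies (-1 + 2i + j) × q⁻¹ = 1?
-0.1667 - 0.3333i - 0.1667j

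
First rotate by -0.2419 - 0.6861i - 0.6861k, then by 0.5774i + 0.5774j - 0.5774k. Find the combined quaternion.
-0.5358i + 0.6526j + 0.5358k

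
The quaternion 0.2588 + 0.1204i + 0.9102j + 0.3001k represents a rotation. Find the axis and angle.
axis = (0.1246, 0.9423, 0.3107), θ = 5π/6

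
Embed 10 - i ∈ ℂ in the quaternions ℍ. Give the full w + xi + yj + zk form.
10 - i + 0j + 0k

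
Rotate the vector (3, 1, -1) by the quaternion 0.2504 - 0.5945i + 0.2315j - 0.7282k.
(-1.396, -2.648, 1.429)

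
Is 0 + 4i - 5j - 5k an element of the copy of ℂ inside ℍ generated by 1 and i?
No. The quaternion 4i - 5j - 5k has j-coefficient y = -5 and k-coefficient z = -5, not both zero, so it does not lie in the complex subalgebra spanned by 1 and i.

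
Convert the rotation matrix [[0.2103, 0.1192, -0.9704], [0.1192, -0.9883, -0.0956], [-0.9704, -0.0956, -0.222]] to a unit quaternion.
0.7779i + 0.0766j - 0.6237k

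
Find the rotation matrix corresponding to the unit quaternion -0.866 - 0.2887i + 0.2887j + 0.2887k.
[[0.6666, 0.3333, -0.6667], [-0.6667, 0.6666, -0.3333], [0.3333, 0.6667, 0.6666]]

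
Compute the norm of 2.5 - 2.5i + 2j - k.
4.183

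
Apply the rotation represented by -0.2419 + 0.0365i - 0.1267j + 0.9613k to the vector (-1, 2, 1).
(1.923, -1.453, 0.434)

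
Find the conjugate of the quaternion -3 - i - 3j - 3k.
-3 + i + 3j + 3k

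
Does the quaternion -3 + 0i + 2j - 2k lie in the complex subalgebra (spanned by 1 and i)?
No. The quaternion -3 + 2j - 2k has j-coefficient y = 2 and k-coefficient z = -2, not both zero, so it does not lie in the complex subalgebra spanned by 1 and i.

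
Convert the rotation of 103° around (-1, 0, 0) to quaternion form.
0.6225 - 0.7826i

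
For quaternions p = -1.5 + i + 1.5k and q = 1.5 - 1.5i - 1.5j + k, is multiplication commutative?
No: pq = -2.25 + 6i - j - 0.75k ≠ -2.25 + 1.5i + 5.5j + 2.25k = qp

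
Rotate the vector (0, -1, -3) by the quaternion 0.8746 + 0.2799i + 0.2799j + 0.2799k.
(-1.606, 0.312, -2.706)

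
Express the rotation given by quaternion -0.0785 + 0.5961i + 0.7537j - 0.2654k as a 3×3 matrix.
[[-0.277, 0.8569, -0.4347], [0.9402, 0.1485, -0.3065], [-0.1981, -0.4937, -0.8468]]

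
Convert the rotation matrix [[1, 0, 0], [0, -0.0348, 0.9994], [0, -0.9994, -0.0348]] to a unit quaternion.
0.6947 - 0.7193i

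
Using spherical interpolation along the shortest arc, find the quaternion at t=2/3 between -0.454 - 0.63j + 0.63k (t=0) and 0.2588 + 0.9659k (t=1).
0.0126 - 0.2497j + 0.9682k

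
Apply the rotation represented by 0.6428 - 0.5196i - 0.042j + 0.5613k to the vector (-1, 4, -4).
(-0.529, -3.929, -4.157)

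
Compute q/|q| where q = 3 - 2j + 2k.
0.7276 - 0.4851j + 0.4851k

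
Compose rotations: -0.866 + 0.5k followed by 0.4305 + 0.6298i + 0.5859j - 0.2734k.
-0.2361 - 0.2525i - 0.8223j + 0.452k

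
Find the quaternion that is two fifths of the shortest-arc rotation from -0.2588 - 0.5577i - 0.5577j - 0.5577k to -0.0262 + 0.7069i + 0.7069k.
-0.152 - 0.6532i - 0.3516j - 0.6532k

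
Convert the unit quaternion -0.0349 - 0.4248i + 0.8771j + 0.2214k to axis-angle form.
axis = (-0.4251, 0.8776, 0.2215), θ = 184°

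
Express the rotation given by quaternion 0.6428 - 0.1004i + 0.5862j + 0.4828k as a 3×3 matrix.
[[-0.1535, -0.7384, 0.6567], [0.503, 0.5136, 0.6951], [-0.8506, 0.437, 0.2926]]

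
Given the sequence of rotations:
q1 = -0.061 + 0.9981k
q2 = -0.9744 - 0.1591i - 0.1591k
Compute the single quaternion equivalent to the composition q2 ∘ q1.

q2 · q1 = 0.2182 + 0.0097i + 0.1588j - 0.9628k
0.2182 + 0.0097i + 0.1588j - 0.9628k


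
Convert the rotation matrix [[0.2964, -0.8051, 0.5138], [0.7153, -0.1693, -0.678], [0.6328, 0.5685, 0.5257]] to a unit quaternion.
0.6428 + 0.4848i - 0.0463j + 0.5913k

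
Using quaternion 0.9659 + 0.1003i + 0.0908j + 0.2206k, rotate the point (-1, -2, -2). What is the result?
(-0.51, -1.902, -2.263)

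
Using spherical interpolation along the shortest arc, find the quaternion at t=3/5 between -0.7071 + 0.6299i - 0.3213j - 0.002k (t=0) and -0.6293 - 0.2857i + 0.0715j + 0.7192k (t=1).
-0.8326 + 0.1182i - 0.115j + 0.5288k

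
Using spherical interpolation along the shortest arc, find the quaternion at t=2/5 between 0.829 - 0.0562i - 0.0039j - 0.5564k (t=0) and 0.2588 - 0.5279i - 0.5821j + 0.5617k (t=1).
0.5054 + 0.2553i + 0.3272j - 0.7565k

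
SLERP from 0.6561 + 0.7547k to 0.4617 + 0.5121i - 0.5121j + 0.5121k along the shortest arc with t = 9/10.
0.4979 + 0.471i - 0.471j + 0.5553k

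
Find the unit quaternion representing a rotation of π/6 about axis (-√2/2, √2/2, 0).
0.9659 - 0.183i + 0.183j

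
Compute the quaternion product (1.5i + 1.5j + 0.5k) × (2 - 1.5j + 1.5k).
1.5 + 6i + 0.75j - 1.25k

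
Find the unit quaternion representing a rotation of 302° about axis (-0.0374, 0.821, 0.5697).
-0.8746 - 0.0181i + 0.398j + 0.2762k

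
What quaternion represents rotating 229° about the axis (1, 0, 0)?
-0.4147 + 0.91i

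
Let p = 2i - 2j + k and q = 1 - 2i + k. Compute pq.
3 - 6j - 3k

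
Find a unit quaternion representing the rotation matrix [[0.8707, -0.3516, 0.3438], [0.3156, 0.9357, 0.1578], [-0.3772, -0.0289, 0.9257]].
0.9659 - 0.0483i + 0.1866j + 0.1727k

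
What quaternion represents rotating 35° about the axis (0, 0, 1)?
0.9537 + 0.3007k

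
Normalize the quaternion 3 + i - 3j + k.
0.6708 + 0.2236i - 0.6708j + 0.2236k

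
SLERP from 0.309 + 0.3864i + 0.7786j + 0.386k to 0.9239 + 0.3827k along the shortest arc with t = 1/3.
0.6081 + 0.2918i + 0.5879j + 0.4467k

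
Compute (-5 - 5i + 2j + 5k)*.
-5 + 5i - 2j - 5k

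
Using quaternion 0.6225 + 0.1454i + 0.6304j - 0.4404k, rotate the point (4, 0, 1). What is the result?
(-0.074, -2.196, -3.489)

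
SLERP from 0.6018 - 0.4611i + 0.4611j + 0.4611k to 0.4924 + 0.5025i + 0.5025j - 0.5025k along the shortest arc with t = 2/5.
0.7534 - 0.0777i + 0.6483j + 0.0777k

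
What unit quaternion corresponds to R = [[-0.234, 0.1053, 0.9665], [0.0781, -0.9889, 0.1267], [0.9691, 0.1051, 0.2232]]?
-0.0087 + 0.6188i + 0.0741j + 0.782k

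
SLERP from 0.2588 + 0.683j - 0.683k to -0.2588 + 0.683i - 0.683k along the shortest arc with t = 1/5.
0.161 + 0.1713i + 0.5963j - 0.7676k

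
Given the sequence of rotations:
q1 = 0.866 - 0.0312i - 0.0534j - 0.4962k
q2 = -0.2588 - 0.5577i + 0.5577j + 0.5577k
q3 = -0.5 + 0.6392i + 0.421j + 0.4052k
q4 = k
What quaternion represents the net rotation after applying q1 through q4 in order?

q2 · q1 = 0.065 - 0.7218i + 0.2027j + 0.6586k
q3 · q2 · q1 = 0.0767 + 0.5976i - 0.7874j + 0.1305k
q4 · q3 · q2 · q1 = -0.1305 + 0.7874i + 0.5976j + 0.0767k
-0.1305 + 0.7874i + 0.5976j + 0.0767k


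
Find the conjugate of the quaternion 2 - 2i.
2 + 2i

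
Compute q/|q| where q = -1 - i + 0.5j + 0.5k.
-0.6325 - 0.6325i + 0.3162j + 0.3162k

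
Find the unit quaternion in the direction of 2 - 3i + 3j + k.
0.417 - 0.6255i + 0.6255j + 0.2085k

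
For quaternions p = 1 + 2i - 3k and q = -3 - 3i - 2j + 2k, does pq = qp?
No: pq = 9 - 15i + 3j + 7k ≠ 9 - 3i - 7j + 15k = qp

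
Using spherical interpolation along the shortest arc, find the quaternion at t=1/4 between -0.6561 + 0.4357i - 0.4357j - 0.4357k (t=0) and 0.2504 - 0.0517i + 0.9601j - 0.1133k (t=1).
-0.6031 + 0.367i - 0.6324j - 0.3188k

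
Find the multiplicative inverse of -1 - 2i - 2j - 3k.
-0.0556 + 0.1111i + 0.1111j + 0.1667k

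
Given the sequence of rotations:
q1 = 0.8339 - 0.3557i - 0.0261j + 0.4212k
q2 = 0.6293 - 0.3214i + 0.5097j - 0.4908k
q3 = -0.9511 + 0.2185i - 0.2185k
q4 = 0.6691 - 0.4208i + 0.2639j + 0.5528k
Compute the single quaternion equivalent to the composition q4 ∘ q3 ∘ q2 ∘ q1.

q2 · q1 = 0.6305 - 0.29i + 0.7186j + 0.0455k
q3 · q2 · q1 = -0.5264 + 0.5706i - 0.63j - 0.024k
q4 · q3 · q2 · q1 = 0.0674 + 0.9452i - 0.2551j - 0.1925k
0.0674 + 0.9452i - 0.2551j - 0.1925k


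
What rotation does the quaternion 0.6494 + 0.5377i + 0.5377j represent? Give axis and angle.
axis = (√2/2, √2/2, 0), θ = 99°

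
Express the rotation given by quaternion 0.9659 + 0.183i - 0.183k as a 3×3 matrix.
[[0.933, 0.3535, -0.067], [-0.3535, 0.866, -0.3535], [-0.067, 0.3535, 0.933]]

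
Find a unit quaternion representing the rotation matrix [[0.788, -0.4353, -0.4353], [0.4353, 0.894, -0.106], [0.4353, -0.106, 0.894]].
0.9455 - 0.2302j + 0.2302k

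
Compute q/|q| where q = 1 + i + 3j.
0.3015 + 0.3015i + 0.9045j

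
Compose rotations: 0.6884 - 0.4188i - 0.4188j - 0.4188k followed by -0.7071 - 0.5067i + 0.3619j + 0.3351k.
-0.4071 - 0.0639i + 0.1927j + 0.8906k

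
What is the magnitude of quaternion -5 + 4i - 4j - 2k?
√61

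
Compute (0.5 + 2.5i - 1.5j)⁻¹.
0.0571 - 0.2857i + 0.1714j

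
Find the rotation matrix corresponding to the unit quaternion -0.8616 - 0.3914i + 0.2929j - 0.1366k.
[[0.7911, -0.4647, -0.3978], [0.0061, 0.6563, -0.7545], [0.6117, 0.5944, 0.522]]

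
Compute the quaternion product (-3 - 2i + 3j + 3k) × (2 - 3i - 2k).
-6 - i - 7j + 21k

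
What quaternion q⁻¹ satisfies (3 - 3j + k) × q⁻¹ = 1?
0.1579 + 0.1579j - 0.0526k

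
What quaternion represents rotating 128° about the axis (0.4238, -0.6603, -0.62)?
0.4384 + 0.3809i - 0.5935j - 0.5573k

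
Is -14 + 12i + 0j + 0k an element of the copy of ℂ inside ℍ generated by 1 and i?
Yes. The quaternion -14 + 12i has j- and k-coefficients y = z = 0, so it lies in the complex subalgebra spanned by 1 and i.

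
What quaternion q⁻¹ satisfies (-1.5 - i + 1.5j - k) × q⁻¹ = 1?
-0.2308 + 0.1538i - 0.2308j + 0.1538k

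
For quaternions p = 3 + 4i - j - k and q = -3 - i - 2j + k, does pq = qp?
No: pq = -6 - 18i - 6j - 3k ≠ -6 - 12i + 15k = qp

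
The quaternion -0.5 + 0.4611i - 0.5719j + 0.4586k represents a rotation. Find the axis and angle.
axis = (0.5324, -0.6604, 0.5295), θ = 4π/3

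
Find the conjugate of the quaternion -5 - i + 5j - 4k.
-5 + i - 5j + 4k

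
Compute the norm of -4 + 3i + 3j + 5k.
√59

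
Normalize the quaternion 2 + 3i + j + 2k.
0.4714 + 0.7071i + 0.2357j + 0.4714k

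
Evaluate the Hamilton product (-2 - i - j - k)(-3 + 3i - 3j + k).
7 - 7i + 7j + 7k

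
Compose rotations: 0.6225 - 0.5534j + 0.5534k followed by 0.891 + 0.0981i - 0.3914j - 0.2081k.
0.4532 - 0.2707i - 0.791j + 0.3092k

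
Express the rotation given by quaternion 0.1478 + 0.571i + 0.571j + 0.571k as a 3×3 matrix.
[[-0.3042, 0.4833, 0.8209], [0.8209, -0.3042, 0.4833], [0.4833, 0.8209, -0.3042]]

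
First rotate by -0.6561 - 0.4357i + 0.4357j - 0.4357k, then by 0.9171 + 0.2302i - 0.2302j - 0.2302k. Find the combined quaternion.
-0.5014 - 0.35i + 0.7512j - 0.2485k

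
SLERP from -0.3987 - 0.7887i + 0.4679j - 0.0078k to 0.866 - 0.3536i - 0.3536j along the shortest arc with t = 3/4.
-0.8848 + 0.0404i + 0.4642j - 0.0026k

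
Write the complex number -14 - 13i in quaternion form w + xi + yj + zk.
-14 - 13i + 0j + 0k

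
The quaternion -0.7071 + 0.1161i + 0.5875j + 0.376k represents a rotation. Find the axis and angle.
axis = (0.1642, 0.8308, 0.5317), θ = 3π/2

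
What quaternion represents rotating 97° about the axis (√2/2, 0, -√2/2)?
0.6626 + 0.5296i - 0.5296k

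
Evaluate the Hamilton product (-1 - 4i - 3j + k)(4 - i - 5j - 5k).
-18 + 5i - 28j + 26k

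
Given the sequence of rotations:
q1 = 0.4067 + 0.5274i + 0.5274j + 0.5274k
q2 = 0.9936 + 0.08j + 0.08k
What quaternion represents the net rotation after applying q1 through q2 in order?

q2 · q1 = 0.3197 + 0.524i + 0.5988j + 0.5144k
0.3197 + 0.524i + 0.5988j + 0.5144k


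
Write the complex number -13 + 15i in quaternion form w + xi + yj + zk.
-13 + 15i + 0j + 0k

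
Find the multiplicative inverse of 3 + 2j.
0.2308 - 0.1538j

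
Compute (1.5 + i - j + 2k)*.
1.5 - i + j - 2k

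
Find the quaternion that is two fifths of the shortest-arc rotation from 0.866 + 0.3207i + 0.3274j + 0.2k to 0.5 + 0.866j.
0.7725 + 0.2054i + 0.587j + 0.1281k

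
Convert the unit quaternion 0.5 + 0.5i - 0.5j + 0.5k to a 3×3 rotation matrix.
[[0, -1, 0], [0, 0, -1], [1, 0, 0]]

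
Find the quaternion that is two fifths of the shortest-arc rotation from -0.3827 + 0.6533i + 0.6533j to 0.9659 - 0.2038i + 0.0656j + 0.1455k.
-0.7233 + 0.5458i + 0.4173j - 0.0694k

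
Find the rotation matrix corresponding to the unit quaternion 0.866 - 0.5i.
[[1, 0, 0], [0, 0.5, 0.866], [0, -0.866, 0.5]]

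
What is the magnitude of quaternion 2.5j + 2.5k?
3.536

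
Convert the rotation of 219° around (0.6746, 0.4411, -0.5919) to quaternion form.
-0.3338 + 0.6359i + 0.4158j - 0.5579k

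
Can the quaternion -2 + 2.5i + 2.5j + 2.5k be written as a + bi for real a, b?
No. The quaternion -2 + 2.5i + 2.5j + 2.5k has j-coefficient y = 2.5 and k-coefficient z = 2.5, not both zero, so it does not lie in the complex subalgebra spanned by 1 and i.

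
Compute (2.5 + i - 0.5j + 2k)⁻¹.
0.2174 - 0.087i + 0.0435j - 0.1739k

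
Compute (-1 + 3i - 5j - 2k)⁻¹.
-0.0256 - 0.0769i + 0.1282j + 0.0513k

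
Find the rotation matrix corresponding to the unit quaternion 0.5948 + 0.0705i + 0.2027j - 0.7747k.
[[-0.2825, 0.9502, 0.1319], [-0.893, -0.2103, -0.3979], [-0.3504, -0.2302, 0.9079]]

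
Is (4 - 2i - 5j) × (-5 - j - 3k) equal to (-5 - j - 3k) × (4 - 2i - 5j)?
No: pq = -25 + 25i + 15j - 10k ≠ -25 - 5i + 27j - 14k = qp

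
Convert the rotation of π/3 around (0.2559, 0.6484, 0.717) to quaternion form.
0.866 + 0.128i + 0.3242j + 0.3585k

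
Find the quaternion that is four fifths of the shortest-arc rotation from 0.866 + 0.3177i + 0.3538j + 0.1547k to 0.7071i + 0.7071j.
0.2101 + 0.6864i + 0.6952j + 0.0375k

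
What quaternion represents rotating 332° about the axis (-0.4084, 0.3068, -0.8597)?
-0.9703 - 0.0988i + 0.0742j - 0.208k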